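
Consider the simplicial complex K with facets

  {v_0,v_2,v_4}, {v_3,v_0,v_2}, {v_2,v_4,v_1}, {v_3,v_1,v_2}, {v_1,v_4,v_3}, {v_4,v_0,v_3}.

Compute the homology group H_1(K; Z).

Order the vertices as v_0 < v_1 < v_2 < v_3 < v_4. Listing each simplex with vertices in this order, K has dimension 2 with simplices:

  0-simplices (5): [v_0], [v_1], [v_2], [v_3], [v_4]
  1-simplices (9): [v_0,v_2], [v_0,v_3], [v_0,v_4], [v_1,v_2], [v_1,v_3], [v_1,v_4], [v_2,v_3], [v_2,v_4], [v_3,v_4]
  2-simplices (6): [v_0,v_2,v_3], [v_0,v_2,v_4], [v_0,v_3,v_4], [v_1,v_2,v_3], [v_1,v_2,v_4], [v_1,v_3,v_4]

so the chain groups are C_0 ≅ Z^5, C_1 ≅ Z^9, C_2 ≅ Z^6.

∂_1: C_1 → C_0 sends each edge [p,q] (with p < q) to q − p.
This gives a 5×9 integer matrix of rank 4; reducing to Smith normal form yields diagonal entries (1,1,1,1).

Boundary ∂_2: C_2 → C_1 maps a triangle to the signed sum of its edges. For instance
  ∂[v_1,v_2,v_3] = [v_2,v_3] − [v_1,v_3] + [v_1,v_2],
  ∂[v_1,v_3,v_4] = [v_3,v_4] − [v_1,v_4] + [v_1,v_3].
As a 9×6 matrix over Z this has rank 5, with invariant factors (1,1,1,1,1).

Reading off H_k = ker ∂_k / im ∂_{k+1}:

  H_1: rank ker ∂_1 − rank ∂_2 = (9 − 4) − 5 = 0, and the invariant factors of ∂_2 are all 1, so H_1 ≅ 0.

H_1 ≅ 0.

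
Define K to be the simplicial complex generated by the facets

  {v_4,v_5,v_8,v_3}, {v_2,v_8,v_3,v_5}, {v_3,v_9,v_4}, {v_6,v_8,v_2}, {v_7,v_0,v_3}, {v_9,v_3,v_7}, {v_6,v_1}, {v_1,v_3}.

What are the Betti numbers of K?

b_0 = 1, b_1 = 1, b_2 = 0, b_3 = 0.

We work with the vertex ordering v_0 < v_1 < v_2 < v_3 < v_4 < v_5 < v_6 < v_7 < v_8 < v_9. The simplices of K, each written with vertices in increasing order, are:

  0-simplices (10): [v_0], [v_1], [v_2], [v_3], [v_4], [v_5], [v_6], [v_7], [v_8], [v_9]
  1-simplices (19): (19 of them)
  2-simplices (11): (11 of them)
  3-simplices (2): [v_2,v_3,v_5,v_8], [v_3,v_4,v_5,v_8]

giving chain groups C_0 ≅ Z^10, C_1 ≅ Z^19, C_2 ≅ Z^11, C_3 ≅ Z^2.

Boundary ∂_1: C_1 → C_0 is given by ∂[p,q] = [q] − [p].
The resulting 10×19 matrix has rank 9, and its Smith normal form has invariant factors (1,1,1,1,1,1,1,1,1).

∂_2: C_2 → C_1 acts by ∂[p,q,r] = [q,r] − [p,r] + [p,q]. For instance
  ∂[v_3,v_5,v_8] = [v_5,v_8] − [v_3,v_8] + [v_3,v_5],
  ∂[v_2,v_6,v_8] = [v_6,v_8] − [v_2,v_8] + [v_2,v_6].
The 19×11 boundary matrix has rank 9 and Smith normal form diag(1,1,1,1,1,1,1,1,1).

∂_3: C_3 → C_2 sends each 3-simplex σ to the alternating sum Σ_i (−1)^i (σ with its i-th vertex removed). For instance
  ∂[v_3,v_4,v_5,v_8] = [v_4,v_5,v_8] − [v_3,v_5,v_8] + [v_3,v_4,v_8] − [v_3,v_4,v_5],
  ∂[v_2,v_3,v_5,v_8] = [v_3,v_5,v_8] − [v_2,v_5,v_8] + [v_2,v_3,v_8] − [v_2,v_3,v_5].
The 11×2 boundary matrix has rank 2 and Smith normal form diag(1,1).

From H_k ≅ ker(∂_k) / im(∂_{k+1}) we obtain:

  H_0: rank C_0 − rank ∂_1 = 10 − 9 = 1, and the invariant factors of ∂_1 are all 1, so H_0 ≅ Z.
  H_1: rank ker ∂_1 − rank ∂_2 = (19 − 9) − 9 = 1, and the invariant factors of ∂_2 are all 1, so H_1 ≅ Z.
  H_2: rank ker ∂_2 − rank ∂_3 = (11 − 9) − 2 = 0, and the invariant factors of ∂_3 are all 1, so H_2 ≅ 0.
  H_3: rank ker ∂_3 − rank ∂_4 = (2 − 2) − 0 = 0, and there is no ∂_4, so H_3 ≅ 0.

Hence the Betti numbers are b_0 = 1, b_1 = 1, b_2 = 0, b_3 = 0.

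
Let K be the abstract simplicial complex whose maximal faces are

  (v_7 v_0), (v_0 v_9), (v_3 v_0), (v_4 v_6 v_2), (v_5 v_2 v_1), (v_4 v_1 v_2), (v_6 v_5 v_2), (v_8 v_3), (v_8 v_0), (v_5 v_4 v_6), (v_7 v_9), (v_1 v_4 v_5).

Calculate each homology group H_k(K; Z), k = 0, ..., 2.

H_0 ≅ Z^2,  H_1 ≅ Z^2,  H_2 ≅ Z.

We work with the vertex ordering v_0 < v_1 < v_2 < v_3 < v_4 < v_5 < v_6 < v_7 < v_8 < v_9. The simplices of K, each written with vertices in increasing order, are:

  0-simplices (10): [v_0], [v_1], [v_2], [v_3], [v_4], [v_5], [v_6], [v_7], [v_8], [v_9]
  1-simplices (15): (15 of them)
  2-simplices (6): [v_1,v_2,v_4], [v_1,v_2,v_5], [v_1,v_4,v_5], [v_2,v_4,v_6], [v_2,v_5,v_6], [v_4,v_5,v_6]

Hence C_0 ≅ Z^10, C_1 ≅ Z^15, C_2 ≅ Z^6.

The boundary map ∂_1: C_1 → C_0 is given by ∂[p,q] = [q] − [p].
This gives a 10×15 integer matrix of rank 8; reducing to Smith normal form yields diagonal entries (1,1,1,1,1,1,1,1).

∂_2: C_2 → C_1 maps a triangle to the signed sum of its edges. For instance
  ∂[v_1,v_2,v_5] = [v_2,v_5] − [v_1,v_5] + [v_1,v_2],
  ∂[v_2,v_5,v_6] = [v_5,v_6] − [v_2,v_6] + [v_2,v_5].
As a 15×6 matrix over Z this has rank 5, with invariant factors (1,1,1,1,1).

From H_k ≅ ker(∂_k) / im(∂_{k+1}) we obtain:

  H_0: rank C_0 − rank ∂_1 = 10 − 8 = 2, and the invariant factors of ∂_1 are all 1, so H_0 ≅ Z^2.
  H_1: rank ker ∂_1 − rank ∂_2 = (15 − 8) − 5 = 2, and the invariant factors of ∂_2 are all 1, so H_1 ≅ Z^2.
  H_2: rank ker ∂_2 − rank ∂_3 = (6 − 5) − 0 = 1, and there is no ∂_3, so H_2 ≅ Z.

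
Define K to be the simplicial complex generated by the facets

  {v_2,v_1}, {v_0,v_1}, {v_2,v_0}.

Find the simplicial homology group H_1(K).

H_1 = Z.

Fix the vertex order v_0 < v_1 < v_2 and write every simplex with vertices in increasing order. Then dim K = 1 and the simplices of K are:

  0-simplices (3): [v_0], [v_1], [v_2]
  1-simplices (3): [v_0,v_1], [v_0,v_2], [v_1,v_2]

giving chain groups C_0 ≅ Z^3, C_1 ≅ Z^3.

The boundary map ∂_1: C_1 → C_0 maps an edge to its endpoints' difference, ∂[p,q] = q − p. For instance
  ∂[v_0,v_2] = [v_2] − [v_0].
The 3×3 boundary matrix has rank 2 and Smith normal form diag(1,1).

Computing H_k = (kernel of ∂_k) / (image of ∂_{k+1}):

  H_1: rank ker ∂_1 − rank ∂_2 = (3 − 2) − 0 = 1, and there is no ∂_2, so H_1 = Z.

(K is a triangulation of the circle S^1.)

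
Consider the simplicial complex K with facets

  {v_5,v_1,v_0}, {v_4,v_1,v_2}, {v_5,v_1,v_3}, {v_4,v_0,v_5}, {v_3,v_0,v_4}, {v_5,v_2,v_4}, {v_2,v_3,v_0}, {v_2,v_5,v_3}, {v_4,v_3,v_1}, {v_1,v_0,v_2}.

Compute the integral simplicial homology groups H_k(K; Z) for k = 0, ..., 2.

H_0 ≅ Z,  H_1 ≅ Z/2,  H_2 = 0.

K has 6 vertices, 15 edges, 10 triangles.
rank ∂_0 = 0, rank ∂_1 = 5 ⇒ b_0 = 6 − 0 − 5 = 1; all invariant factors of ∂_1 are 1 so no torsion. So H_0 = Z.
rank ∂_1 = 5, rank ∂_2 = 10 ⇒ b_1 = 15 − 5 − 10 = 0; ∂_2 has invariant factor(s) [2] giving torsion. So H_1 = Z/2.
rank ∂_2 = 10, rank ∂_3 = 0 ⇒ b_2 = 10 − 10 − 0 = 0. So H_2 = 0.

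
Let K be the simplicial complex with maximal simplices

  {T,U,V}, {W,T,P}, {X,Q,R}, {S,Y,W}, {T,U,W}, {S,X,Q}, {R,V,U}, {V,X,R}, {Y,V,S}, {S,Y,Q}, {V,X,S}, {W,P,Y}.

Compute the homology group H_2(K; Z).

Take the total order P < Q < R < S < T < U < V < W < X < Y on the vertex set. Then K (dimension 2) consists of the simplices:

  0-simplices (10): P, Q, R, S, T, U, V, W, X, Y
  1-simplices (22): PT, PW, PY, QR, QS, QX, QY, RU, RV, RX, SV, SW, SX, SY, TU, TV, TW, UV, UW, VX, VY, WY
  2-simplices (12): PTW, PWY, QRX, QSX, QSY, RUV, RVX, SVX, SVY, SWY, TUV, TUW

giving chain groups C_0 ≅ Z^10, C_1 ≅ Z^22, C_2 ≅ Z^12.

Boundary ∂_1: C_1 → C_0 maps an edge to its endpoints' difference, ∂[p,q] = q − p. For instance
  ∂RV = V − R.
As a 10×22 matrix over Z this has rank 9, with invariant factors (1,1,1,1,1,1,1,1,1).

∂_2: C_2 → C_1 acts by ∂[p,q,r] = [q,r] − [p,r] + [p,q]. For instance
  ∂PTW = TW − PW + PT,
  ∂RUV = UV − RV + RU.
The resulting 22×12 matrix has rank 12, and its Smith normal form has invariant factors (1,1,1,1,1,1,1,1,1,1,1,1).

Reading off H_k = ker ∂_k / im ∂_{k+1}:

  H_2: rank ker ∂_2 − rank ∂_3 = (12 − 12) − 0 = 0, and there is no ∂_3, so H_2 = 0.

H_2 = 0.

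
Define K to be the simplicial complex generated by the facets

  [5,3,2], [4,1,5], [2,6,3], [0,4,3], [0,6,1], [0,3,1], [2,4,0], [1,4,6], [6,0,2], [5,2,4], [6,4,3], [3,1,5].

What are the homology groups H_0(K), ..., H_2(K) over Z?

Fix the vertex order 0 < 1 < 2 < 3 < 4 < 5 < 6 and write every simplex with vertices in increasing order. Then dim K = 2 and the simplices of K are:

  0-simplices (7): [0], [1], [2], [3], [4], [5], [6]
  1-simplices (18): [0,1], [0,2], [0,3], [0,4], [0,6], [1,3], [1,4], [1,5], [1,6], [2,3], [2,4], [2,5], [2,6], [3,4], [3,5], [3,6], [4,5], [4,6]
  2-simplices (12): [0,1,3], [0,1,6], [0,2,4], [0,2,6], [0,3,4], [1,3,5], [1,4,5], [1,4,6], [2,3,5], [2,3,6], [2,4,5], [3,4,6]

so the chain groups are C_0 ≅ Z^7, C_1 ≅ Z^18, C_2 ≅ Z^12.

∂_1: C_1 → C_0 maps an edge to its endpoints' difference, ∂[p,q] = q − p. For instance
  ∂[0,4] = [4] − [0].
The 7×18 boundary matrix has rank 6 and Smith normal form diag(1,1,1,1,1,1).

∂_2: C_2 → C_1 acts by ∂[p,q,r] = [q,r] − [p,r] + [p,q]. For instance
  ∂[0,2,4] = [2,4] − [0,4] + [0,2],
  ∂[1,4,5] = [4,5] − [1,5] + [1,4].
As a 18×12 matrix over Z this has rank 12, with invariant factors (1,1,1,1,1,1,1,1,1,1,1,2).

Reading off H_k = ker ∂_k / im ∂_{k+1}:

  H_0: rank C_0 − rank ∂_1 = 7 − 6 = 1, and the invariant factors of ∂_1 are all 1, so H_0 ≅ Z.
  H_1: rank ker ∂_1 − rank ∂_2 = (18 − 6) − 12 = 0, and ∂_2 has invariant factor 2 > 1, so H_1 ≅ Z/2.
  H_2: rank ker ∂_2 − rank ∂_3 = (12 − 12) − 0 = 0, and there is no ∂_3, so H_2 ≅ 0.

As a check, the Euler characteristic is 7 − 18 + 12 = 1, which agrees with 1 − 0 + 0 = 1.

H_0 ≅ Z,  H_1 ≅ Z/2,  H_2 = 0.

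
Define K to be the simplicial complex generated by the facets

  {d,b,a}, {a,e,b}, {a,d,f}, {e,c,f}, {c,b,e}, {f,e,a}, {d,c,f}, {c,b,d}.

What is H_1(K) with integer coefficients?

H_1 = 0.

We work with the vertex ordering a < b < c < d < e < f. The simplices of K, each written with vertices in increasing order, are:

  0-simplices (6): a, b, c, d, e, f
  1-simplices (12): ab, ad, ae, af, bc, bd, be, cd, ce, cf, df, ef
  2-simplices (8): abd, abe, adf, aef, bcd, bce, cdf, cef

giving chain groups C_0 ≅ Z^6, C_1 ≅ Z^12, C_2 ≅ Z^8.

Boundary ∂_1: C_1 → C_0 sends each edge [p,q] (with p < q) to q − p. For instance
  ∂bd = d − b.
As a 6×12 matrix over Z this has rank 5, with invariant factors (1,1,1,1,1).

∂_2: C_2 → C_1 sends each 2-simplex [p,q,r] to [q,r] − [p,r] + [p,q]. For instance
  ∂cef = ef − cf + ce,
  ∂bcd = cd − bd + bc.
The 12×8 boundary matrix has rank 7 and Smith normal form diag(1,1,1,1,1,1,1).

From H_k ≅ ker(∂_k) / im(∂_{k+1}) we obtain:

  H_1: rank ker ∂_1 − rank ∂_2 = (12 − 5) − 7 = 0, and the invariant factors of ∂_2 are all 1, so H_1 ≅ 0.

(K is a triangulation of the 2-sphere S^2.)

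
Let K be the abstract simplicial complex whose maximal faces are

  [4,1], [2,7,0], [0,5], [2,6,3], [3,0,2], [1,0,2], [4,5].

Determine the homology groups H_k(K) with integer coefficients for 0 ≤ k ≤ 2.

Order the vertices as 0 < 1 < 2 < 3 < 4 < 5 < 6 < 7. Listing each simplex with vertices in this order, K has dimension 2 with simplices:

  0-simplices (8): [0], [1], [2], [3], [4], [5], [6], [7]
  1-simplices (12): [0,1], [0,2], [0,3], [0,5], [0,7], [1,2], [1,4], [2,3], [2,6], [2,7], [3,6], [4,5]
  2-simplices (4): [0,1,2], [0,2,3], [0,2,7], [2,3,6]

so the chain groups are C_0 ≅ Z^8, C_1 ≅ Z^12, C_2 ≅ Z^4.

Boundary ∂_1: C_1 → C_0 is given by ∂[p,q] = [q] − [p]. For instance
  ∂[0,1] = [1] − [0].
As a 8×12 matrix over Z this has rank 7, with invariant factors (1,1,1,1,1,1,1).

The boundary map ∂_2: C_2 → C_1 acts by ∂[p,q,r] = [q,r] − [p,r] + [p,q]. For instance
  ∂[0,2,3] = [2,3] − [0,3] + [0,2],
  ∂[2,3,6] = [3,6] − [2,6] + [2,3].
As a 12×4 matrix over Z this has rank 4, with invariant factors (1,1,1,1).

Reading off H_k = ker ∂_k / im ∂_{k+1}:

  H_0: rank C_0 − rank ∂_1 = 8 − 7 = 1, and the invariant factors of ∂_1 are all 1, so H_0 = Z.
  H_1: rank ker ∂_1 − rank ∂_2 = (12 − 7) − 4 = 1, and the invariant factors of ∂_2 are all 1, so H_1 = Z.
  H_2: rank ker ∂_2 − rank ∂_3 = (4 − 4) − 0 = 0, and there is no ∂_3, so H_2 = 0.

H_0 ≅ Z,  H_1 ≅ Z,  H_2 = 0.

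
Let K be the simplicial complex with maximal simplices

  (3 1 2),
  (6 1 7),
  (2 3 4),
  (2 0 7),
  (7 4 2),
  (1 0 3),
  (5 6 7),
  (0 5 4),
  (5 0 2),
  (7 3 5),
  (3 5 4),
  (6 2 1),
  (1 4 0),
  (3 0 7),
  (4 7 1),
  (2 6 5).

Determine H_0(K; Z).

H_0 = Z.

We work with the vertex ordering 0 < 1 < 2 < 3 < 4 < 5 < 6 < 7. The simplices of K, each written with vertices in increasing order, are:

  0-simplices (8): [0], [1], [2], [3], [4], [5], [6], [7]
  1-simplices (24): (24 of them)
  2-simplices (16): [0,1,3], [0,1,4], [0,2,5], [0,2,7], [0,3,7], [0,4,5], [1,2,3], [1,2,6], [1,4,7], [1,6,7], [2,3,4], [2,4,7], [2,5,6], [3,4,5], [3,5,7], [5,6,7]

so the chain groups are C_0 ≅ Z^8, C_1 ≅ Z^24, C_2 ≅ Z^16.

∂_1: C_1 → C_0 maps an edge to its endpoints' difference, ∂[p,q] = q − p.
This gives a 8×24 integer matrix of rank 7; reducing to Smith normal form yields diagonal entries (1,1,1,1,1,1,1).

The boundary map ∂_2: C_2 → C_1 sends each 2-simplex [p,q,r] to [q,r] − [p,r] + [p,q]. For instance
  ∂[0,2,5] = [2,5] − [0,5] + [0,2],
  ∂[0,1,3] = [1,3] − [0,3] + [0,1].
As a 24×16 matrix over Z this has rank 15, with invariant factors (1,1,1,1,1,1,1,1,1,1,1,1,1,1,1).

From H_k ≅ ker(∂_k) / im(∂_{k+1}) we obtain:

  H_0: rank C_0 − rank ∂_1 = 8 − 7 = 1, and the invariant factors of ∂_1 are all 1, so H_0 ≅ Z.

(K is a triangulation of the torus T^2.)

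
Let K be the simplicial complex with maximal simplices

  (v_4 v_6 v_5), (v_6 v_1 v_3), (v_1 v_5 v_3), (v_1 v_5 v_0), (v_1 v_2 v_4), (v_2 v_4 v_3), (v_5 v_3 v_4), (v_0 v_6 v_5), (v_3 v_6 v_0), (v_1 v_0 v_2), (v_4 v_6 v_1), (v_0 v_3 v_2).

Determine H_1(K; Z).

H_1 ≅ Z/2.

K has 7 vertices, 18 edges, 12 triangles.
rank ∂_1 = 6, rank ∂_2 = 12 ⇒ b_1 = 18 − 6 − 12 = 0; ∂_2 has invariant factor(s) [2] giving torsion. So H_1 = Z/2.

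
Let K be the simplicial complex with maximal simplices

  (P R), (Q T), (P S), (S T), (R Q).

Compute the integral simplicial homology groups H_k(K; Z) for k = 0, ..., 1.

H_0 ≅ Z,  H_1 ≅ Z.

Fix the vertex order P < Q < R < S < T and write every simplex with vertices in increasing order. Then dim K = 1 and the simplices of K are:

  0-simplices (5): P, Q, R, S, T
  1-simplices (5): PR, PS, QR, QT, ST

giving chain groups C_0 ≅ Z^5, C_1 ≅ Z^5.

The boundary map ∂_1: C_1 → C_0 sends each edge [p,q] (with p < q) to q − p.
As a 5×5 matrix over Z this has rank 4, with invariant factors (1,1,1,1).

From H_k ≅ ker(∂_k) / im(∂_{k+1}) we obtain:

  H_0: rank C_0 − rank ∂_1 = 5 − 4 = 1, and the invariant factors of ∂_1 are all 1, so H_0 = Z.
  H_1: rank ker ∂_1 − rank ∂_2 = (5 − 4) − 0 = 1, and there is no ∂_2, so H_1 = Z.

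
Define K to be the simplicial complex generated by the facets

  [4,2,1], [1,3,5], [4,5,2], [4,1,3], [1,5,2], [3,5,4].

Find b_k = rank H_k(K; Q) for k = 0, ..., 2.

b_0 = 1, b_1 = 0, b_2 = 1.

Fix the vertex order 1 < 2 < 3 < 4 < 5 and write every simplex with vertices in increasing order. Then dim K = 2 and the simplices of K are:

  0-simplices (5): [1], [2], [3], [4], [5]
  1-simplices (9): [1,2], [1,3], [1,4], [1,5], [2,4], [2,5], [3,4], [3,5], [4,5]
  2-simplices (6): [1,2,4], [1,2,5], [1,3,4], [1,3,5], [2,4,5], [3,4,5]

so the chain groups are C_0 ≅ Z^5, C_1 ≅ Z^9, C_2 ≅ Z^6.

∂_1: C_1 → C_0 is given by ∂[p,q] = [q] − [p].
This gives a 5×9 integer matrix of rank 4; reducing to Smith normal form yields diagonal entries (1,1,1,1).

Boundary ∂_2: C_2 → C_1 maps a triangle to the signed sum of its edges. For instance
  ∂[1,3,4] = [3,4] − [1,4] + [1,3],
  ∂[1,2,4] = [2,4] − [1,4] + [1,2].
This gives a 9×6 integer matrix of rank 5; reducing to Smith normal form yields diagonal entries (1,1,1,1,1).

Computing H_k = (kernel of ∂_k) / (image of ∂_{k+1}):

  H_0: rank C_0 − rank ∂_1 = 5 − 4 = 1, and the invariant factors of ∂_1 are all 1, so H_0 ≅ Z.
  H_1: rank ker ∂_1 − rank ∂_2 = (9 − 4) − 5 = 0, and the invariant factors of ∂_2 are all 1, so H_1 ≅ 0.
  H_2: rank ker ∂_2 − rank ∂_3 = (6 − 5) − 0 = 1, and there is no ∂_3, so H_2 ≅ Z.

As a check, the Euler characteristic is 5 − 9 + 6 = 2, which agrees with 1 − 0 + 1 = 2.

Hence the Betti numbers are b_0 = 1, b_1 = 0, b_2 = 1.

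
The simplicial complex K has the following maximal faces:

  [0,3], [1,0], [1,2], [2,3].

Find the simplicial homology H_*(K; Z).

H_0 = Z,  H_1 = Z.

Fix the vertex order 0 < 1 < 2 < 3 and write every simplex with vertices in increasing order. Then dim K = 1 and the simplices of K are:

  0-simplices (4): [0], [1], [2], [3]
  1-simplices (4): [0,1], [0,3], [1,2], [2,3]

giving chain groups C_0 ≅ Z^4, C_1 ≅ Z^4.

∂_1: C_1 → C_0 sends each edge [p,q] (with p < q) to q − p.
The 4×4 boundary matrix has rank 3 and Smith normal form diag(1,1,1).

Now H_k = ker ∂_k / im ∂_{k+1}, so:

  H_0: rank C_0 − rank ∂_1 = 4 − 3 = 1, and the invariant factors of ∂_1 are all 1, so H_0 ≅ Z.
  H_1: rank ker ∂_1 − rank ∂_2 = (4 − 3) − 0 = 1, and there is no ∂_2, so H_1 ≅ Z.

(K is a triangulation of the circle S^1.)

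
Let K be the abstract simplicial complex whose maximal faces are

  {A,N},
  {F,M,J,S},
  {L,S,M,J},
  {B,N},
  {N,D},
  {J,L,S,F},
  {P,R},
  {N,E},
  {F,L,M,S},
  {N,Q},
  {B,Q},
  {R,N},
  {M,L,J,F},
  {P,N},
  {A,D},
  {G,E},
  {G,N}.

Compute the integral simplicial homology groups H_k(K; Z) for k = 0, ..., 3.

Fix the vertex order A < B < D < E < F < G < J < L < M < N < P < Q < R < S and write every simplex with vertices in increasing order. Then dim K = 3 and the simplices of K are:

  0-simplices (14): A, B, D, E, F, G, J, L, M, N, P, Q, R, S
  1-simplices (22): AD, AN, BN, BQ, DN, EG, EN, FJ, FL, FM, FS, GN, JL, JM, JS, LM, LS, MS, NP, NQ, NR, PR
  2-simplices (10): FJL, FJM, FJS, FLM, FLS, FMS, JLM, JLS, JMS, LMS
  3-simplices (5): FJLM, FJLS, FJMS, FLMS, JLMS

giving chain groups C_0 ≅ Z^14, C_1 ≅ Z^22, C_2 ≅ Z^10, C_3 ≅ Z^5.

Boundary ∂_1: C_1 → C_0 sends each edge [p,q] (with p < q) to q − p. For instance
  ∂NR = R − N.
As a 14×22 matrix over Z this has rank 12, with invariant factors (1,1,1,1,1,1,1,1,1,1,1,1).

∂_2: C_2 → C_1 sends each 2-simplex [p,q,r] to [q,r] − [p,r] + [p,q]. For instance
  ∂FLM = LM − FM + FL,
  ∂FJS = JS − FS + FJ.
As a 22×10 matrix over Z this has rank 6, with invariant factors (1,1,1,1,1,1).

∂_3: C_3 → C_2 sends each 3-simplex σ to the alternating sum Σ_i (−1)^i (σ with its i-th vertex removed). For instance
  ∂JLMS = LMS − JMS + JLS − JLM,
  ∂FLMS = LMS − FMS + FLS − FLM.
The 10×5 boundary matrix has rank 4 and Smith normal form diag(1,1,1,1).

Reading off H_k = ker ∂_k / im ∂_{k+1}:

  H_0: rank C_0 − rank ∂_1 = 14 − 12 = 2, and the invariant factors of ∂_1 are all 1, so H_0 = Z^2.
  H_1: rank ker ∂_1 − rank ∂_2 = (22 − 12) − 6 = 4, and the invariant factors of ∂_2 are all 1, so H_1 = Z^4.
  H_2: rank ker ∂_2 − rank ∂_3 = (10 − 6) − 4 = 0, and the invariant factors of ∂_3 are all 1, so H_2 = 0.
  H_3: rank ker ∂_3 − rank ∂_4 = (5 − 4) − 0 = 1, and there is no ∂_4, so H_3 = Z.

H_0 = Z^2,  H_1 = Z^4,  H_2 = 0,  H_3 = Z.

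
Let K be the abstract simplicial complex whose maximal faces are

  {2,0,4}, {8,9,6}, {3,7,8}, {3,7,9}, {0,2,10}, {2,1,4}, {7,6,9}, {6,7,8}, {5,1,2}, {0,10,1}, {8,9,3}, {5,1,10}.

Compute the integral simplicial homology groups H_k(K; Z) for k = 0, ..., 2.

H_0 = Z^2,  H_1 = Z,  H_2 = Z.

Fix the vertex order 0 < 1 < 2 < 3 < 4 < 5 < 6 < 7 < 8 < 9 < 10 and write every simplex with vertices in increasing order. Then dim K = 2 and the simplices of K are:

  0-simplices (11): [0], [1], [2], [3], [4], [5], [6], [7], [8], [9], [10]
  1-simplices (21): [0,1], [0,2], [0,4], [0,10], [1,2], [1,4], [1,5], [1,10], [2,4], [2,5], [2,10], [3,7], [3,8], [3,9], [5,10], [6,7], [6,8], [6,9], [7,8], [7,9], [8,9]
  2-simplices (12): [0,1,10], [0,2,4], [0,2,10], [1,2,4], [1,2,5], [1,5,10], [3,7,8], [3,7,9], [3,8,9], [6,7,8], [6,7,9], [6,8,9]

so the chain groups are C_0 ≅ Z^11, C_1 ≅ Z^21, C_2 ≅ Z^12.

∂_1: C_1 → C_0 sends each edge [p,q] (with p < q) to q − p. For instance
  ∂[0,4] = [4] − [0].
As a 11×21 matrix over Z this has rank 9, with invariant factors (1,1,1,1,1,1,1,1,1).

The boundary map ∂_2: C_2 → C_1 acts by ∂[p,q,r] = [q,r] − [p,r] + [p,q]. For instance
  ∂[1,5,10] = [5,10] − [1,10] + [1,5],
  ∂[6,7,9] = [7,9] − [6,9] + [6,7].
This gives a 21×12 integer matrix of rank 11; reducing to Smith normal form yields diagonal entries (1,1,1,1,1,1,1,1,1,1,1).

Reading off H_k = ker ∂_k / im ∂_{k+1}:

  H_0: rank C_0 − rank ∂_1 = 11 − 9 = 2, and the invariant factors of ∂_1 are all 1, so H_0 ≅ Z^2.
  H_1: rank ker ∂_1 − rank ∂_2 = (21 − 9) − 11 = 1, and the invariant factors of ∂_2 are all 1, so H_1 ≅ Z.
  H_2: rank ker ∂_2 − rank ∂_3 = (12 − 11) − 0 = 1, and there is no ∂_3, so H_2 ≅ Z.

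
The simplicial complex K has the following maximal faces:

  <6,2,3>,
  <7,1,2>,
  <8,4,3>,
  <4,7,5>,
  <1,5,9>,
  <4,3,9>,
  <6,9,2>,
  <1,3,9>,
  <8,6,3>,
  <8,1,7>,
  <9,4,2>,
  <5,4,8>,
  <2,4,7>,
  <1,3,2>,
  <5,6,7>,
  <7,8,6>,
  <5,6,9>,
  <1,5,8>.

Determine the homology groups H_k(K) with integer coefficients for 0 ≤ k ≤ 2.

We work with the vertex ordering 1 < 2 < 3 < 4 < 5 < 6 < 7 < 8 < 9. The simplices of K, each written with vertices in increasing order, are:

  0-simplices (9): [1], [2], [3], [4], [5], [6], [7], [8], [9]
  1-simplices (27): (27 of them)
  2-simplices (18): [1,2,3], [1,2,7], [1,3,9], [1,5,8], [1,5,9], [1,7,8], [2,3,6], [2,4,7], [2,4,9], [2,6,9], [3,4,8], [3,4,9], [3,6,8], [4,5,7], [4,5,8], [5,6,7], [5,6,9], [6,7,8]

Hence C_0 ≅ Z^9, C_1 ≅ Z^27, C_2 ≅ Z^18.

Boundary ∂_1: C_1 → C_0 is given by ∂[p,q] = [q] − [p]. For instance
  ∂[1,5] = [5] − [1].
This gives a 9×27 integer matrix of rank 8; reducing to Smith normal form yields diagonal entries (1,1,1,1,1,1,1,1).

∂_2: C_2 → C_1 acts by ∂[p,q,r] = [q,r] − [p,r] + [p,q]. For instance
  ∂[2,6,9] = [6,9] − [2,9] + [2,6],
  ∂[5,6,9] = [6,9] − [5,9] + [5,6].
This gives a 27×18 integer matrix of rank 18; reducing to Smith normal form yields diagonal entries (1,1,1,1,1,1,1,1,1,1,1,1,1,1,1,1,1,2).

Computing H_k = (kernel of ∂_k) / (image of ∂_{k+1}):

  H_0: rank C_0 − rank ∂_1 = 9 − 8 = 1, and the invariant factors of ∂_1 are all 1, so H_0 = Z.
  H_1: rank ker ∂_1 − rank ∂_2 = (27 − 8) − 18 = 1, and ∂_2 has invariant factor 2 > 1, so H_1 = Z ⊕ Z/2.
  H_2: rank ker ∂_2 − rank ∂_3 = (18 − 18) − 0 = 0, and there is no ∂_3, so H_2 = 0.

(K is a triangulation of the Klein bottle.)

H_0 = Z,  H_1 = Z ⊕ Z/2,  H_2 = 0.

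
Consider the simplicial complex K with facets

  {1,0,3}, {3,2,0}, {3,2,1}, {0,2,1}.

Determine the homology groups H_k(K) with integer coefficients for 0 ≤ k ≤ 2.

H_0 ≅ Z,  H_1 = 0,  H_2 ≅ Z.

Take the total order 0 < 1 < 2 < 3 on the vertex set. Then K (dimension 2) consists of the simplices:

  0-simplices (4): [0], [1], [2], [3]
  1-simplices (6): [0,1], [0,2], [0,3], [1,2], [1,3], [2,3]
  2-simplices (4): [0,1,2], [0,1,3], [0,2,3], [1,2,3]

giving chain groups C_0 ≅ Z^4, C_1 ≅ Z^6, C_2 ≅ Z^4.

∂_1: C_1 → C_0 sends each edge [p,q] (with p < q) to q − p. For instance
  ∂[1,2] = [2] − [1].
The 4×6 boundary matrix has rank 3 and Smith normal form diag(1,1,1).

∂_2: C_2 → C_1 acts by ∂[p,q,r] = [q,r] − [p,r] + [p,q]. For instance
  ∂[0,1,2] = [1,2] − [0,2] + [0,1],
  ∂[1,2,3] = [2,3] − [1,3] + [1,2].
The resulting 6×4 matrix has rank 3, and its Smith normal form has invariant factors (1,1,1).

Computing H_k = (kernel of ∂_k) / (image of ∂_{k+1}):

  H_0: rank C_0 − rank ∂_1 = 4 − 3 = 1, and the invariant factors of ∂_1 are all 1, so H_0 ≅ Z.
  H_1: rank ker ∂_1 − rank ∂_2 = (6 − 3) − 3 = 0, and the invariant factors of ∂_2 are all 1, so H_1 ≅ 0.
  H_2: rank ker ∂_2 − rank ∂_3 = (4 − 3) − 0 = 1, and there is no ∂_3, so H_2 ≅ Z.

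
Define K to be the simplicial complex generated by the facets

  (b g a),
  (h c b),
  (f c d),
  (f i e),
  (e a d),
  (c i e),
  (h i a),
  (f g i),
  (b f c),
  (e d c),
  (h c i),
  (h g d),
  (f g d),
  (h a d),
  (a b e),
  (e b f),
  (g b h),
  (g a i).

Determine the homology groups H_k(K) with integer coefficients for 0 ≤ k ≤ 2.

We work with the vertex ordering a < b < c < d < e < f < g < h < i. The simplices of K, each written with vertices in increasing order, are:

  0-simplices (9): a, b, c, d, e, f, g, h, i
  1-simplices (27): ab, ad, ae, ag, ah, ai, bc, be, bf, bg, bh, cd, ce, cf, ch, ci, de, df, dg, dh, ef, ei, fg, fi, gh, gi, hi
  2-simplices (18): abe, abg, ade, adh, agi, ahi, bcf, bch, bef, bgh, cde, cdf, cei, chi, dfg, dgh, efi, fgi

Hence C_0 ≅ Z^9, C_1 ≅ Z^27, C_2 ≅ Z^18.

The boundary map ∂_1: C_1 → C_0 sends each edge [p,q] (with p < q) to q − p.
The resulting 9×27 matrix has rank 8, and its Smith normal form has invariant factors (1,1,1,1,1,1,1,1).

Boundary ∂_2: C_2 → C_1 acts by ∂[p,q,r] = [q,r] − [p,r] + [p,q]. For instance
  ∂fgi = gi − fi + fg,
  ∂ade = de − ae + ad.
The 27×18 boundary matrix has rank 18 and Smith normal form diag(1,1,1,1,1,1,1,1,1,1,1,1,1,1,1,1,1,2).

Computing H_k = (kernel of ∂_k) / (image of ∂_{k+1}):

  H_0: rank C_0 − rank ∂_1 = 9 − 8 = 1, and the invariant factors of ∂_1 are all 1, so H_0 = Z.
  H_1: rank ker ∂_1 − rank ∂_2 = (27 − 8) − 18 = 1, and ∂_2 has invariant factor 2 > 1, so H_1 = Z ⊕ Z/2Z.
  H_2: rank ker ∂_2 − rank ∂_3 = (18 − 18) − 0 = 0, and there is no ∂_3, so H_2 = 0.

(K is a triangulation of the Klein bottle.)

H_0 = Z,  H_1 = Z ⊕ Z/2Z,  H_2 = 0.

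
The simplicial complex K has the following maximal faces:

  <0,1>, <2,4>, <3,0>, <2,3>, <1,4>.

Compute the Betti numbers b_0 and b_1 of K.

Take the total order 0 < 1 < 2 < 3 < 4 on the vertex set. Then K (dimension 1) consists of the simplices:

  0-simplices (5): [0], [1], [2], [3], [4]
  1-simplices (5): [0,1], [0,3], [1,4], [2,3], [2,4]

giving chain groups C_0 ≅ Z^5, C_1 ≅ Z^5.

Boundary ∂_1: C_1 → C_0 sends each edge [p,q] (with p < q) to q − p.
This gives a 5×5 integer matrix of rank 4; reducing to Smith normal form yields diagonal entries (1,1,1,1).

From H_k ≅ ker(∂_k) / im(∂_{k+1}) we obtain:

  H_0: rank C_0 − rank ∂_1 = 5 − 4 = 1, and the invariant factors of ∂_1 are all 1, so H_0 ≅ Z.
  H_1: rank ker ∂_1 − rank ∂_2 = (5 − 4) − 0 = 1, and there is no ∂_2, so H_1 ≅ Z.

As a check, the Euler characteristic is 5 − 5 = 0, which agrees with 1 − 1 = 0.

Hence the Betti numbers are b_0 = 1, b_1 = 1.

b_0 = 1, b_1 = 1.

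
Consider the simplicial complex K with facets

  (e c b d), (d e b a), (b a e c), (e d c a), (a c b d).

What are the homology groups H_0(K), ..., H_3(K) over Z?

We work with the vertex ordering a < b < c < d < e. The simplices of K, each written with vertices in increasing order, are:

  0-simplices (5): a, b, c, d, e
  1-simplices (10): ab, ac, ad, ae, bc, bd, be, cd, ce, de
  2-simplices (10): abc, abd, abe, acd, ace, ade, bcd, bce, bde, cde
  3-simplices (5): abcd, abce, abde, acde, bcde

Hence C_0 ≅ Z^5, C_1 ≅ Z^10, C_2 ≅ Z^10, C_3 ≅ Z^5.

Boundary ∂_1: C_1 → C_0 maps an edge to its endpoints' difference, ∂[p,q] = q − p. For instance
  ∂bc = c − b.
The resulting 5×10 matrix has rank 4, and its Smith normal form has invariant factors (1,1,1,1).

The boundary map ∂_2: C_2 → C_1 sends each 2-simplex [p,q,r] to [q,r] − [p,r] + [p,q]. For instance
  ∂bce = ce − be + bc,
  ∂abd = bd − ad + ab.
This gives a 10×10 integer matrix of rank 6; reducing to Smith normal form yields diagonal entries (1,1,1,1,1,1).

The boundary map ∂_3: C_3 → C_2 sends each 3-simplex σ to the alternating sum Σ_i (−1)^i (σ with its i-th vertex removed). For instance
  ∂abcd = bcd − acd + abd − abc,
  ∂abde = bde − ade + abe − abd.
The 10×5 boundary matrix has rank 4 and Smith normal form diag(1,1,1,1).

Now H_k = ker ∂_k / im ∂_{k+1}, so:

  H_0: rank C_0 − rank ∂_1 = 5 − 4 = 1, and the invariant factors of ∂_1 are all 1, so H_0 ≅ Z.
  H_1: rank ker ∂_1 − rank ∂_2 = (10 − 4) − 6 = 0, and the invariant factors of ∂_2 are all 1, so H_1 ≅ 0.
  H_2: rank ker ∂_2 − rank ∂_3 = (10 − 6) − 4 = 0, and the invariant factors of ∂_3 are all 1, so H_2 ≅ 0.
  H_3: rank ker ∂_3 − rank ∂_4 = (5 − 4) − 0 = 1, and there is no ∂_4, so H_3 ≅ Z.

H_0 ≅ Z,  H_1 = 0,  H_2 = 0,  H_3 ≅ Z.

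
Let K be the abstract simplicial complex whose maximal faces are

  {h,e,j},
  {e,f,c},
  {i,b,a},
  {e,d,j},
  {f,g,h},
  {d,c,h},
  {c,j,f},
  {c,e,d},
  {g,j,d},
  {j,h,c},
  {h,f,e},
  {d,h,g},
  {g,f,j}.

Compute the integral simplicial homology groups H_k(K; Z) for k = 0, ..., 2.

H_0 ≅ Z^2,  H_1 ≅ Z/2,  H_2 = 0.

Fix the vertex order a < b < c < d < e < f < g < h < i < j and write every simplex with vertices in increasing order. Then dim K = 2 and the simplices of K are:

  0-simplices (10): a, b, c, d, e, f, g, h, i, j
  1-simplices (21): ab, ai, bi, cd, ce, cf, ch, cj, de, dg, dh, dj, ef, eh, ej, fg, fh, fj, gh, gj, hj
  2-simplices (13): abi, cde, cdh, cef, cfj, chj, dej, dgh, dgj, efh, ehj, fgh, fgj

Hence C_0 ≅ Z^10, C_1 ≅ Z^21, C_2 ≅ Z^13.

∂_1: C_1 → C_0 maps an edge to its endpoints' difference, ∂[p,q] = q − p. For instance
  ∂ef = f − e.
The 10×21 boundary matrix has rank 8 and Smith normal form diag(1,1,1,1,1,1,1,1).

∂_2: C_2 → C_1 maps a triangle to the signed sum of its edges. For instance
  ∂ehj = hj − ej + eh,
  ∂chj = hj − cj + ch.
This gives a 21×13 integer matrix of rank 13; reducing to Smith normal form yields diagonal entries (1,1,1,1,1,1,1,1,1,1,1,1,2).

Computing H_k = (kernel of ∂_k) / (image of ∂_{k+1}):

  H_0: rank C_0 − rank ∂_1 = 10 − 8 = 2, and the invariant factors of ∂_1 are all 1, so H_0 ≅ Z^2.
  H_1: rank ker ∂_1 − rank ∂_2 = (21 − 8) − 13 = 0, and ∂_2 has invariant factor 2 > 1, so H_1 ≅ Z/2.
  H_2: rank ker ∂_2 − rank ∂_3 = (13 − 13) − 0 = 0, and there is no ∂_3, so H_2 ≅ 0.

As a check, the Euler characteristic is 10 − 21 + 13 = 2, which agrees with 2 − 0 + 0 = 2.
(K is a triangulation of the disjoint union of the 2-simplex and the real projective plane RP^2.)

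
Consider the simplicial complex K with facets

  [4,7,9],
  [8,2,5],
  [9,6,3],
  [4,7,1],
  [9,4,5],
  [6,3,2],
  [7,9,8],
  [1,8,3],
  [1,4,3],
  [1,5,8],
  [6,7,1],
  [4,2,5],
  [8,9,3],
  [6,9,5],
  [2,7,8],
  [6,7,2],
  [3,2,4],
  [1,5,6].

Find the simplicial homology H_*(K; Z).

Fix the vertex order 1 < 2 < 3 < 4 < 5 < 6 < 7 < 8 < 9 and write every simplex with vertices in increasing order. Then dim K = 2 and the simplices of K are:

  0-simplices (9): [1], [2], [3], [4], [5], [6], [7], [8], [9]
  1-simplices (27): (27 of them)
  2-simplices (18): [1,3,4], [1,3,8], [1,4,7], [1,5,6], [1,5,8], [1,6,7], [2,3,4], [2,3,6], [2,4,5], [2,5,8], [2,6,7], [2,7,8], [3,6,9], [3,8,9], [4,5,9], [4,7,9], [5,6,9], [7,8,9]

so the chain groups are C_0 ≅ Z^9, C_1 ≅ Z^27, C_2 ≅ Z^18.

∂_1: C_1 → C_0 sends each edge [p,q] (with p < q) to q − p.
As a 9×27 matrix over Z this has rank 8, with invariant factors (1,1,1,1,1,1,1,1).

∂_2: C_2 → C_1 maps a triangle to the signed sum of its edges. For instance
  ∂[2,3,6] = [3,6] − [2,6] + [2,3],
  ∂[1,6,7] = [6,7] − [1,7] + [1,6].
As a 27×18 matrix over Z this has rank 17, with invariant factors (1,1,1,1,1,1,1,1,1,1,1,1,1,1,1,1,1).

Computing H_k = (kernel of ∂_k) / (image of ∂_{k+1}):

  H_0: rank C_0 − rank ∂_1 = 9 − 8 = 1, and the invariant factors of ∂_1 are all 1, so H_0 = Z.
  H_1: rank ker ∂_1 − rank ∂_2 = (27 − 8) − 17 = 2, and the invariant factors of ∂_2 are all 1, so H_1 = Z^2.
  H_2: rank ker ∂_2 − rank ∂_3 = (18 − 17) − 0 = 1, and there is no ∂_3, so H_2 = Z.

As a check, the Euler characteristic is 9 − 27 + 18 = 0, which agrees with 1 − 2 + 1 = 0.

H_0 ≅ Z,  H_1 ≅ Z^2,  H_2 ≅ Z.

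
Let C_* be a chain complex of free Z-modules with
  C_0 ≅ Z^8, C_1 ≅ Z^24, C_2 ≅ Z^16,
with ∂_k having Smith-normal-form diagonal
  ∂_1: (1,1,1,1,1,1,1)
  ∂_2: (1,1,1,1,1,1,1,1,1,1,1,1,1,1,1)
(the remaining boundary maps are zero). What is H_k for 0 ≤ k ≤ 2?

H_0: b_0 = 8 − 0 − 7 = 1; torsion from ∂_1 factors > 1: none. So H_0 ≅ Z.
H_1: b_1 = 24 − 7 − 15 = 2; torsion from ∂_2 factors > 1: none. So H_1 ≅ Z^2.
H_2: b_2 = 16 − 15 − 0 = 1; torsion from ∂_3 factors > 1: none. So H_2 ≅ Z.

H_0 ≅ Z,  H_1 ≅ Z^2,  H_2 ≅ Z.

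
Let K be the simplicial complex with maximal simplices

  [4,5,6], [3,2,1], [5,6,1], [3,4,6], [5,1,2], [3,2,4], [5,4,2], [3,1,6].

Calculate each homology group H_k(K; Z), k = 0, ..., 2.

We work with the vertex ordering 1 < 2 < 3 < 4 < 5 < 6. The simplices of K, each written with vertices in increasing order, are:

  0-simplices (6): [1], [2], [3], [4], [5], [6]
  1-simplices (12): [1,2], [1,3], [1,5], [1,6], [2,3], [2,4], [2,5], [3,4], [3,6], [4,5], [4,6], [5,6]
  2-simplices (8): [1,2,3], [1,2,5], [1,3,6], [1,5,6], [2,3,4], [2,4,5], [3,4,6], [4,5,6]

so the chain groups are C_0 ≅ Z^6, C_1 ≅ Z^12, C_2 ≅ Z^8.

∂_1: C_1 → C_0 is given by ∂[p,q] = [q] − [p]. For instance
  ∂[4,6] = [6] − [4].
This gives a 6×12 integer matrix of rank 5; reducing to Smith normal form yields diagonal entries (1,1,1,1,1).

The boundary map ∂_2: C_2 → C_1 maps a triangle to the signed sum of its edges. For instance
  ∂[2,4,5] = [4,5] − [2,5] + [2,4],
  ∂[2,3,4] = [3,4] − [2,4] + [2,3].
The 12×8 boundary matrix has rank 7 and Smith normal form diag(1,1,1,1,1,1,1).

Reading off H_k = ker ∂_k / im ∂_{k+1}:

  H_0: rank C_0 − rank ∂_1 = 6 − 5 = 1, and the invariant factors of ∂_1 are all 1, so H_0 ≅ Z.
  H_1: rank ker ∂_1 − rank ∂_2 = (12 − 5) − 7 = 0, and the invariant factors of ∂_2 are all 1, so H_1 ≅ 0.
  H_2: rank ker ∂_2 − rank ∂_3 = (8 − 7) − 0 = 1, and there is no ∂_3, so H_2 ≅ Z.

H_0 = Z,  H_1 = 0,  H_2 = Z.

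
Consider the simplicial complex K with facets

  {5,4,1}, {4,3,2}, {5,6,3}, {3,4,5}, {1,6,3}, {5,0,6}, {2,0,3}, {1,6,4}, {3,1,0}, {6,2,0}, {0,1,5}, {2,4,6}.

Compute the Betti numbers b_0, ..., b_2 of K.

b_0 = 1, b_1 = 0, b_2 = 0.

We work with the vertex ordering 0 < 1 < 2 < 3 < 4 < 5 < 6. The simplices of K, each written with vertices in increasing order, are:

  0-simplices (7): [0], [1], [2], [3], [4], [5], [6]
  1-simplices (18): [0,1], [0,2], [0,3], [0,5], [0,6], [1,3], [1,4], [1,5], [1,6], [2,3], [2,4], [2,6], [3,4], [3,5], [3,6], [4,5], [4,6], [5,6]
  2-simplices (12): [0,1,3], [0,1,5], [0,2,3], [0,2,6], [0,5,6], [1,3,6], [1,4,5], [1,4,6], [2,3,4], [2,4,6], [3,4,5], [3,5,6]

so the chain groups are C_0 ≅ Z^7, C_1 ≅ Z^18, C_2 ≅ Z^12.

Boundary ∂_1: C_1 → C_0 is given by ∂[p,q] = [q] − [p].
As a 7×18 matrix over Z this has rank 6, with invariant factors (1,1,1,1,1,1).

The boundary map ∂_2: C_2 → C_1 maps a triangle to the signed sum of its edges. For instance
  ∂[3,5,6] = [5,6] − [3,6] + [3,5],
  ∂[2,3,4] = [3,4] − [2,4] + [2,3].
As a 18×12 matrix over Z this has rank 12, with invariant factors (1,1,1,1,1,1,1,1,1,1,1,2).

Reading off H_k = ker ∂_k / im ∂_{k+1}:

  H_0: rank C_0 − rank ∂_1 = 7 − 6 = 1, and the invariant factors of ∂_1 are all 1, so H_0 = Z.
  H_1: rank ker ∂_1 − rank ∂_2 = (18 − 6) − 12 = 0, and ∂_2 has invariant factor 2 > 1, so H_1 = Z_2.
  H_2: rank ker ∂_2 − rank ∂_3 = (12 − 12) − 0 = 0, and there is no ∂_3, so H_2 = 0.

As a check, the Euler characteristic is 7 − 18 + 12 = 1, which agrees with 1 − 0 + 0 = 1.

Hence the Betti numbers are b_0 = 1, b_1 = 0, b_2 = 0.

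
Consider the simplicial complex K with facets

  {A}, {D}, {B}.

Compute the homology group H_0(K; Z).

H_0 = Z^3.

K has 3 vertices.
rank ∂_0 = 0, rank ∂_1 = 0 ⇒ b_0 = 3 − 0 − 0 = 3. So H_0 ≅ Z^3.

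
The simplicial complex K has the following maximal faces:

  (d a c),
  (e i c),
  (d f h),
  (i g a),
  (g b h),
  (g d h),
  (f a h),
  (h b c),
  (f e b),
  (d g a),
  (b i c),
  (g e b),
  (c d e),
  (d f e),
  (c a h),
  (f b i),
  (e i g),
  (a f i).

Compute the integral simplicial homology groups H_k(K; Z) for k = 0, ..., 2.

H_0 ≅ Z,  H_1 ≅ Z ⊕ Z/2,  H_2 = 0.

Fix the vertex order a < b < c < d < e < f < g < h < i and write every simplex with vertices in increasing order. Then dim K = 2 and the simplices of K are:

  0-simplices (9): a, b, c, d, e, f, g, h, i
  1-simplices (27): ac, ad, af, ag, ah, ai, bc, be, bf, bg, bh, bi, cd, ce, ch, ci, de, df, dg, dh, ef, eg, ei, fh, fi, gh, gi
  2-simplices (18): acd, ach, adg, afh, afi, agi, bch, bci, bef, beg, bfi, bgh, cde, cei, def, dfh, dgh, egi

Hence C_0 ≅ Z^9, C_1 ≅ Z^27, C_2 ≅ Z^18.

∂_1: C_1 → C_0 is given by ∂[p,q] = [q] − [p].
The 9×27 boundary matrix has rank 8 and Smith normal form diag(1,1,1,1,1,1,1,1).

The boundary map ∂_2: C_2 → C_1 sends each 2-simplex [p,q,r] to [q,r] − [p,r] + [p,q]. For instance
  ∂dfh = fh − dh + df,
  ∂egi = gi − ei + eg.
The resulting 27×18 matrix has rank 18, and its Smith normal form has invariant factors (1,1,1,1,1,1,1,1,1,1,1,1,1,1,1,1,1,2).

From H_k ≅ ker(∂_k) / im(∂_{k+1}) we obtain:

  H_0: rank C_0 − rank ∂_1 = 9 − 8 = 1, and the invariant factors of ∂_1 are all 1, so H_0 = Z.
  H_1: rank ker ∂_1 − rank ∂_2 = (27 − 8) − 18 = 1, and ∂_2 has invariant factor 2 > 1, so H_1 = Z ⊕ Z/2.
  H_2: rank ker ∂_2 − rank ∂_3 = (18 − 18) − 0 = 0, and there is no ∂_3, so H_2 = 0.

As a check, the Euler characteristic is 9 − 27 + 18 = 0, which agrees with 1 − 1 + 0 = 0.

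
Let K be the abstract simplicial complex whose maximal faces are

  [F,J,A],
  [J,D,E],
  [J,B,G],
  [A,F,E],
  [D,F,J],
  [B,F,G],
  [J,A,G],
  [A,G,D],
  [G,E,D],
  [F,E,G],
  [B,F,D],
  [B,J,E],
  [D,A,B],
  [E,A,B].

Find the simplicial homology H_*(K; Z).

Fix the vertex order A < B < D < E < F < G < J and write every simplex with vertices in increasing order. Then dim K = 2 and the simplices of K are:

  0-simplices (7): A, B, D, E, F, G, J
  1-simplices (21): AB, AD, AE, AF, AG, AJ, BD, BE, BF, BG, BJ, DE, DF, DG, DJ, EF, EG, EJ, FG, FJ, GJ
  2-simplices (14): ABD, ABE, ADG, AEF, AFJ, AGJ, BDF, BEJ, BFG, BGJ, DEG, DEJ, DFJ, EFG

so the chain groups are C_0 ≅ Z^7, C_1 ≅ Z^21, C_2 ≅ Z^14.

The boundary map ∂_1: C_1 → C_0 maps an edge to its endpoints' difference, ∂[p,q] = q − p. For instance
  ∂AE = E − A.
The resulting 7×21 matrix has rank 6, and its Smith normal form has invariant factors (1,1,1,1,1,1).

The boundary map ∂_2: C_2 → C_1 sends each 2-simplex [p,q,r] to [q,r] − [p,r] + [p,q]. For instance
  ∂BFG = FG − BG + BF,
  ∂BDF = DF − BF + BD.
As a 21×14 matrix over Z this has rank 13, with invariant factors (1,1,1,1,1,1,1,1,1,1,1,1,1).

From H_k ≅ ker(∂_k) / im(∂_{k+1}) we obtain:

  H_0: rank C_0 − rank ∂_1 = 7 − 6 = 1, and the invariant factors of ∂_1 are all 1, so H_0 ≅ Z.
  H_1: rank ker ∂_1 − rank ∂_2 = (21 − 6) − 13 = 2, and the invariant factors of ∂_2 are all 1, so H_1 ≅ Z^2.
  H_2: rank ker ∂_2 − rank ∂_3 = (14 − 13) − 0 = 1, and there is no ∂_3, so H_2 ≅ Z.

As a check, the Euler characteristic is 7 − 21 + 14 = 0, which agrees with 1 − 2 + 1 = 0.

H_0 = Z,  H_1 = Z^2,  H_2 = Z.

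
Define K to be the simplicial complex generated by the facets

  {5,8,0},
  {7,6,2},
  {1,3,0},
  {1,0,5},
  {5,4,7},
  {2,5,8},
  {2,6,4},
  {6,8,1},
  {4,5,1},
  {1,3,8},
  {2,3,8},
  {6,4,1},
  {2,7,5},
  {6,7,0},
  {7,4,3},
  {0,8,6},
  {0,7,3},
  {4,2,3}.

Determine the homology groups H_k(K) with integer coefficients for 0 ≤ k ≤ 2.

H_0 = Z,  H_1 = Z ⊕ Z/2,  H_2 = 0.

We work with the vertex ordering 0 < 1 < 2 < 3 < 4 < 5 < 6 < 7 < 8. The simplices of K, each written with vertices in increasing order, are:

  0-simplices (9): [0], [1], [2], [3], [4], [5], [6], [7], [8]
  1-simplices (27): (27 of them)
  2-simplices (18): [0,1,3], [0,1,5], [0,3,7], [0,5,8], [0,6,7], [0,6,8], [1,3,8], [1,4,5], [1,4,6], [1,6,8], [2,3,4], [2,3,8], [2,4,6], [2,5,7], [2,5,8], [2,6,7], [3,4,7], [4,5,7]

giving chain groups C_0 ≅ Z^9, C_1 ≅ Z^27, C_2 ≅ Z^18.

The boundary map ∂_1: C_1 → C_0 is given by ∂[p,q] = [q] − [p].
This gives a 9×27 integer matrix of rank 8; reducing to Smith normal form yields diagonal entries (1,1,1,1,1,1,1,1).

∂_2: C_2 → C_1 acts by ∂[p,q,r] = [q,r] − [p,r] + [p,q]. For instance
  ∂[2,5,7] = [5,7] − [2,7] + [2,5],
  ∂[1,3,8] = [3,8] − [1,8] + [1,3].
This gives a 27×18 integer matrix of rank 18; reducing to Smith normal form yields diagonal entries (1,1,1,1,1,1,1,1,1,1,1,1,1,1,1,1,1,2).

Now H_k = ker ∂_k / im ∂_{k+1}, so:

  H_0: rank C_0 − rank ∂_1 = 9 − 8 = 1, and the invariant factors of ∂_1 are all 1, so H_0 = Z.
  H_1: rank ker ∂_1 − rank ∂_2 = (27 − 8) − 18 = 1, and ∂_2 has invariant factor 2 > 1, so H_1 = Z ⊕ Z/2.
  H_2: rank ker ∂_2 − rank ∂_3 = (18 − 18) − 0 = 0, and there is no ∂_3, so H_2 = 0.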